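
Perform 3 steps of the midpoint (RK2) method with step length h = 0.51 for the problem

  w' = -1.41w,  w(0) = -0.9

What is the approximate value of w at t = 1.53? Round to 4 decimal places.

-0.1413

Midpoint: k1 = f(t_n, w_n); k2 = f(t_n + h/2, w_n + (h/2)·k1); w_{n+1} = w_n + h·k2.
t=0.000000, w=-0.900000:
  k1 = f(0.000000, -0.900000) = 1.269000
  k2 = f(0.255000, -0.576405) = 0.812731
  w ← -0.900000 + 0.51·0.812731 = -0.485507
t=0.510000, w=-0.485507:
  k1 = f(0.510000, -0.485507) = 0.684565
  k2 = f(0.765000, -0.310943) = 0.438430
  w ← -0.485507 + 0.51·0.438430 = -0.261908
t=1.020000, w=-0.261908:
  k1 = f(1.020000, -0.261908) = 0.369290
  k2 = f(1.275000, -0.167739) = 0.236512
  w ← -0.261908 + 0.51·0.236512 = -0.141287
w(1.53) ≈ -0.1413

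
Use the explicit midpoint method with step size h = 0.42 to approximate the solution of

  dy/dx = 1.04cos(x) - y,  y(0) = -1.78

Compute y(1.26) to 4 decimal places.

-0.0453

Midpoint: k1 = f(x_n, y_n); k2 = f(x_n + h/2, y_n + (h/2)·k1); y_{n+1} = y_n + h·k2.
x=0.000000, y=-1.780000:
  k1 = f(0.000000, -1.780000) = 2.820000
  k2 = f(0.210000, -1.187800) = 2.204952
  y ← -1.780000 + 0.42·2.204952 = -0.853920
x=0.420000, y=-0.853920:
  k1 = f(0.420000, -0.853920) = 1.803533
  k2 = f(0.630000, -0.475178) = 1.315527
  y ← -0.853920 + 0.42·1.315527 = -0.301399
x=0.840000, y=-0.301399:
  k1 = f(0.840000, -0.301399) = 0.995560
  k2 = f(1.050000, -0.092331) = 0.609805
  y ← -0.301399 + 0.42·0.609805 = -0.045281
y(1.26) ≈ -0.0453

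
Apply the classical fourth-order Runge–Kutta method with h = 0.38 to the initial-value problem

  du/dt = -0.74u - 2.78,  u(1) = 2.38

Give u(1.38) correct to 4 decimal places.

RK4: k1 = f(t_n, u_n); k2 = f(t_n + h/2, u_n + (h/2)·k1); k3 = f(t_n + h/2, u_n + (h/2)·k2); k4 = f(t_n + h, u_n + h·k3); u_{n+1} = u_n + (h/6)·(k1 + 2k2 + 2k3 + k4).
t=1.000000, u=2.380000:
  k1 = f(1.000000, 2.380000) = -4.541200
  k2 = f(1.190000, 1.517172) = -3.902707
  k3 = f(1.190000, 1.638486) = -3.992479
  k4 = f(1.380000, 0.862858) = -3.418515
  u ← 2.380000 + (0.38/6)·(k1 + 2k2 + 2k3 + k4) = 0.875828
u(1.38) ≈ 0.8758

0.8758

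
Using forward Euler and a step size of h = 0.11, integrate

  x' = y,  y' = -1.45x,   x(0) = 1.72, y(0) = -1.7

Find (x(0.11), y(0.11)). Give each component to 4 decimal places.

1.5330, -1.9743

Euler on (x,y): x_{n+1} = x_n + h·x', y_{n+1} = y_n + h·y'.
0.000000: (1.720000, -1.700000); f=(-1.700000, -2.494000) → (1.533000, -1.974340)
(x(0.11), y(0.11)) ≈ (1.5330, -1.9743)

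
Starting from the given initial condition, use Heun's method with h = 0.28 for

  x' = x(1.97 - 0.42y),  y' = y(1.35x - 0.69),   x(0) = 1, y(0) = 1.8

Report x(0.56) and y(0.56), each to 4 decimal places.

1.7339, 3.3923

Heun on (x,y): k1 = f(t_n, state_n); k2 = f(t_n + h, state_n + h·k1); state_{n+1} = state_n + (h/2)·(k1 + k2).
0.000000: (1.000000, 1.800000)
  k1 = (1.214000, 1.188000)
  predictor → (1.339920, 2.132640)
  k2 = (1.439464, 2.386194)
  → (1.371485, 2.300387)
0.280000: (1.371485, 2.300387)
  k1 = (1.376748, 2.671911)
  predictor → (1.756974, 3.048522)
  k2 = (1.211646, 5.127356)
  → (1.733860, 3.392285)
(x(0.56), y(0.56)) ≈ (1.7339, 3.3923)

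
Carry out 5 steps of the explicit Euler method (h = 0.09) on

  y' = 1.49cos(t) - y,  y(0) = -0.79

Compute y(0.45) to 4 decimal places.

Euler: y_{n+1} = y_n + h·f(t_n, y_n).
t=0.000000, y=-0.790000: f=2.280000 → y ← -0.790000 + 0.09·2.280000 = -0.584800
t=0.090000, y=-0.584800: f=2.068770 → y ← -0.584800 + 0.09·2.068770 = -0.398611
t=0.180000, y=-0.398611: f=1.864538 → y ← -0.398611 + 0.09·1.864538 = -0.230802
t=0.270000, y=-0.230802: f=1.666821 → y ← -0.230802 + 0.09·1.666821 = -0.080788
t=0.360000, y=-0.080788: f=1.475275 → y ← -0.080788 + 0.09·1.475275 = 0.051986
y(0.45) ≈ 0.0520

0.0520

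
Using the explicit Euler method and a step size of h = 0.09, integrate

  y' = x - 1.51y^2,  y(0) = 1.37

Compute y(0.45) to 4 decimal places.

Euler: y_{n+1} = y_n + h·f(x_n, y_n).
x=0.000000, y=1.370000: f=-2.834119 → y ← 1.370000 + 0.09·(-2.834119) = 1.114929
x=0.090000, y=1.114929: f=-1.787032 → y ← 1.114929 + 0.09·(-1.787032) = 0.954096
x=0.180000, y=0.954096: f=-1.194553 → y ← 0.954096 + 0.09·(-1.194553) = 0.846587
x=0.270000, y=0.846587: f=-0.812231 → y ← 0.846587 + 0.09·(-0.812231) = 0.773486
x=0.360000, y=0.773486: f=-0.543404 → y ← 0.773486 + 0.09·(-0.543404) = 0.724580
y(0.45) ≈ 0.7246

0.7246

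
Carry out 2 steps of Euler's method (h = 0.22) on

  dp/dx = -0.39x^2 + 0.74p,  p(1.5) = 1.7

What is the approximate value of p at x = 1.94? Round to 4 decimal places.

1.8203

Euler: p_{n+1} = p_n + h·f(x_n, p_n).
x=1.500000, p=1.700000: f=0.380500 → p ← 1.700000 + 0.22·0.380500 = 1.783710
x=1.720000, p=1.783710: f=0.166169 → p ← 1.783710 + 0.22·0.166169 = 1.820267
p(1.94) ≈ 1.8203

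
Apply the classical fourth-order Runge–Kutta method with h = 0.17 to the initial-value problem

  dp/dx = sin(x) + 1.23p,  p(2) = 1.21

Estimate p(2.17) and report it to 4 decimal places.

RK4: k1 = f(x_n, p_n); k2 = f(x_n + h/2, p_n + (h/2)·k1); k3 = f(x_n + h/2, p_n + (h/2)·k2); k4 = f(x_n + h, p_n + h·k3); p_{n+1} = p_n + (h/6)·(k1 + 2k2 + 2k3 + k4).
x=2.000000, p=1.210000:
  k1 = f(2.000000, 1.210000) = 2.397597
  k2 = f(2.085000, 1.413796) = 2.609653
  k3 = f(2.085000, 1.431821) = 2.631824
  k4 = f(2.170000, 1.657410) = 2.864399
  p ← 1.210000 + (0.17/6)·(k1 + 2k2 + 2k3 + k4) = 1.656107
p(2.17) ≈ 1.6561

1.6561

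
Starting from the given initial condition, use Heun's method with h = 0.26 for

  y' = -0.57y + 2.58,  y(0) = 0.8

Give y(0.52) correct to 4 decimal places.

Heun: k1 = f(x_n, y_n); k2 = f(x_n + h, y_n + h·k1); y_{n+1} = y_n + (h/2)·(k1 + k2).
x=0.000000, y=0.800000:
  k1 = f(0.000000, 0.800000) = 2.124000
  k2 = f(0.260000, 1.352240) = 1.809223
  y ← 0.800000 + (0.26/2)·(2.124000 + 1.809223) = 1.311319
x=0.260000, y=1.311319:
  k1 = f(0.260000, 1.311319) = 1.832548
  k2 = f(0.520000, 1.787782) = 1.560965
  y ← 1.311319 + (0.26/2)·(1.832548 + 1.560965) = 1.752476
y(0.52) ≈ 1.7525

1.7525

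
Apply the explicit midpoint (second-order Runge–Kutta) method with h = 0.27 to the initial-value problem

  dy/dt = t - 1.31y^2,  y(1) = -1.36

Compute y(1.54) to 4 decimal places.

Midpoint: k1 = f(t_n, y_n); k2 = f(t_n + h/2, y_n + (h/2)·k1); y_{n+1} = y_n + h·k2.
t=1.000000, y=-1.360000:
  k1 = f(1.000000, -1.360000) = -1.422976
  k2 = f(1.135000, -1.552102) = -2.020816
  y ← -1.360000 + 0.27·(-2.020816) = -1.905620
t=1.270000, y=-1.905620:
  k1 = f(1.270000, -1.905620) = -3.487119
  k2 = f(1.405000, -2.376381) = -5.992817
  y ← -1.905620 + 0.27·(-5.992817) = -3.523681
y(1.54) ≈ -3.5237

-3.5237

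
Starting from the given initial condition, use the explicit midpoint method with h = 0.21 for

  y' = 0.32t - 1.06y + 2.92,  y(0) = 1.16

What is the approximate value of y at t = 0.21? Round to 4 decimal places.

Midpoint: k1 = f(t_n, y_n); k2 = f(t_n + h/2, y_n + (h/2)·k1); y_{n+1} = y_n + h·k2.
t=0.000000, y=1.160000:
  k1 = f(0.000000, 1.160000) = 1.690400
  k2 = f(0.105000, 1.337492) = 1.535858
  y ← 1.160000 + 0.21·1.535858 = 1.482530
y(0.21) ≈ 1.4825

1.4825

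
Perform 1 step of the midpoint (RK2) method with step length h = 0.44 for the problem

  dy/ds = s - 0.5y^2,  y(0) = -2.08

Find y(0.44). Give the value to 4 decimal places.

Midpoint: k1 = f(s_n, y_n); k2 = f(s_n + h/2, y_n + (h/2)·k1); y_{n+1} = y_n + h·k2.
s=0.000000, y=-2.080000:
  k1 = f(0.000000, -2.080000) = -2.163200
  k2 = f(0.220000, -2.555904) = -3.046323
  y ← -2.080000 + 0.44·(-3.046323) = -3.420382
y(0.44) ≈ -3.4204

-3.4204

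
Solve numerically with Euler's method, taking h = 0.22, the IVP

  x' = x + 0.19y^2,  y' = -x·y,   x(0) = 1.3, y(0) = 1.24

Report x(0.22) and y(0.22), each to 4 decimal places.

Euler on (x,y): x_{n+1} = x_n + h·x', y_{n+1} = y_n + h·y'.
0.000000: (1.300000, 1.240000); f=(1.592144, -1.612000) → (1.650272, 0.885360)
(x(0.22), y(0.22)) ≈ (1.6503, 0.8854)

1.6503, 0.8854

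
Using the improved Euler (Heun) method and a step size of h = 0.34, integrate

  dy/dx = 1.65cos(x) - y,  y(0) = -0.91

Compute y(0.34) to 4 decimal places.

Heun: k1 = f(x_n, y_n); k2 = f(x_n + h, y_n + h·k1); y_{n+1} = y_n + (h/2)·(k1 + k2).
x=0.000000, y=-0.910000:
  k1 = f(0.000000, -0.910000) = 2.560000
  k2 = f(0.340000, -0.039600) = 1.595145
  y ← -0.910000 + (0.34/2)·(2.560000 + 1.595145) = -0.203625
y(0.34) ≈ -0.2036

-0.2036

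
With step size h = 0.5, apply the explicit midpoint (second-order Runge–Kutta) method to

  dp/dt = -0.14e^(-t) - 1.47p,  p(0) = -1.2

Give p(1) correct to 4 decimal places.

Midpoint: k1 = f(t_n, p_n); k2 = f(t_n + h/2, p_n + (h/2)·k1); p_{n+1} = p_n + h·k2.
t=0.000000, p=-1.200000:
  k1 = f(0.000000, -1.200000) = 1.624000
  k2 = f(0.250000, -0.794000) = 1.058148
  p ← -1.200000 + 0.5·1.058148 = -0.670926
t=0.500000, p=-0.670926:
  k1 = f(0.500000, -0.670926) = 0.901347
  k2 = f(0.750000, -0.445589) = 0.588885
  p ← -0.670926 + 0.5·0.588885 = -0.376484
p(1) ≈ -0.3765

-0.3765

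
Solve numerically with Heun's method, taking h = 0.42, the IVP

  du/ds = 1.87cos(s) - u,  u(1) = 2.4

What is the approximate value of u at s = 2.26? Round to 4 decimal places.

Heun: k1 = f(s_n, u_n); k2 = f(s_n + h, u_n + h·k1); u_{n+1} = u_n + (h/2)·(k1 + k2).
s=1.000000, u=2.400000:
  k1 = f(1.000000, 2.400000) = -1.389635
  k2 = f(1.420000, 1.816353) = -1.535432
  u ← 2.400000 + (0.42/2)·(-1.389635 + (-1.535432)) = 1.785736
s=1.420000, u=1.785736:
  k1 = f(1.420000, 1.785736) = -1.504814
  k2 = f(1.840000, 1.153714) = -1.651066
  u ← 1.785736 + (0.42/2)·(-1.504814 + (-1.651066)) = 1.123001
s=1.840000, u=1.123001:
  k1 = f(1.840000, 1.123001) = -1.620354
  k2 = f(2.260000, 0.442453) = -1.631628
  u ← 1.123001 + (0.42/2)·(-1.620354 + (-1.631628)) = 0.440085
u(2.26) ≈ 0.4401

0.4401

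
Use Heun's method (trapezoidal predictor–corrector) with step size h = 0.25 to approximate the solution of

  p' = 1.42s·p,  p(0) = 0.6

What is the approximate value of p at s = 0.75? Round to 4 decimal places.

Heun: k1 = f(s_n, p_n); k2 = f(s_n + h, p_n + h·k1); p_{n+1} = p_n + (h/2)·(k1 + k2).
s=0.000000, p=0.600000:
  k1 = f(0.000000, 0.600000) = 0.000000
  k2 = f(0.250000, 0.600000) = 0.213000
  p ← 0.600000 + (0.25/2)·(0.000000 + 0.213000) = 0.626625
s=0.250000, p=0.626625:
  k1 = f(0.250000, 0.626625) = 0.222452
  k2 = f(0.500000, 0.682238) = 0.484389
  p ← 0.626625 + (0.25/2)·(0.222452 + 0.484389) = 0.714980
s=0.500000, p=0.714980:
  k1 = f(0.500000, 0.714980) = 0.507636
  k2 = f(0.750000, 0.841889) = 0.896612
  p ← 0.714980 + (0.25/2)·(0.507636 + 0.896612) = 0.890511
p(0.75) ≈ 0.8905

0.8905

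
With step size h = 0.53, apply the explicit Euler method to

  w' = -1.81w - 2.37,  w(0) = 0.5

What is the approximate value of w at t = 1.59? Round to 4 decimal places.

-1.3093

Euler: w_{n+1} = w_n + h·f(t_n, w_n).
t=0.000000, w=0.500000: f=-3.275000 → w ← 0.500000 + 0.53·(-3.275000) = -1.235750
t=0.530000, w=-1.235750: f=-0.133292 → w ← -1.235750 + 0.53·(-0.133292) = -1.306395
t=1.060000, w=-1.306395: f=-0.005425 → w ← -1.306395 + 0.53·(-0.005425) = -1.309270
w(1.59) ≈ -1.3093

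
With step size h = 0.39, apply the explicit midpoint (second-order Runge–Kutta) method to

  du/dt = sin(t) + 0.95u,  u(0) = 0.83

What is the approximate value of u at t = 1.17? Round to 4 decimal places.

3.3535

Midpoint: k1 = f(t_n, u_n); k2 = f(t_n + h/2, u_n + (h/2)·k1); u_{n+1} = u_n + h·k2.
t=0.000000, u=0.830000:
  k1 = f(0.000000, 0.830000) = 0.788500
  k2 = f(0.195000, 0.983757) = 1.128336
  u ← 0.830000 + 0.39·1.128336 = 1.270051
t=0.390000, u=1.270051:
  k1 = f(0.390000, 1.270051) = 1.586737
  k2 = f(0.585000, 1.579465) = 2.052691
  u ← 1.270051 + 0.39·2.052691 = 2.070601
t=0.780000, u=2.070601:
  k1 = f(0.780000, 2.070601) = 2.670350
  k2 = f(0.975000, 2.591319) = 3.289455
  u ← 2.070601 + 0.39·3.289455 = 3.353488
u(1.17) ≈ 3.3535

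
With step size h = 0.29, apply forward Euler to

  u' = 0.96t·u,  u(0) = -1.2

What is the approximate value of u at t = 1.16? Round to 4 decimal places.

-1.8711

Euler: u_{n+1} = u_n + h·f(t_n, u_n).
t=0.000000, u=-1.200000: f=0.000000 → u ← -1.200000 + 0.29·0.000000 = -1.200000
t=0.290000, u=-1.200000: f=-0.334080 → u ← -1.200000 + 0.29·(-0.334080) = -1.296883
t=0.580000, u=-1.296883: f=-0.722105 → u ← -1.296883 + 0.29·(-0.722105) = -1.506294
t=0.870000, u=-1.506294: f=-1.258056 → u ← -1.506294 + 0.29·(-1.258056) = -1.871130
u(1.16) ≈ -1.8711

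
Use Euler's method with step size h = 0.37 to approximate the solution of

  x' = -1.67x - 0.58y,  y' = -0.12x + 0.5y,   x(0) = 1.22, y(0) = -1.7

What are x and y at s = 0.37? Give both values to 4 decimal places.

0.8310, -2.0687

Euler on (x,y): x_{n+1} = x_n + h·x', y_{n+1} = y_n + h·y'.
0.000000: (1.220000, -1.700000); f=(-1.051400, -0.996400) → (0.830982, -2.068668)
(x(0.37), y(0.37)) ≈ (0.8310, -2.0687)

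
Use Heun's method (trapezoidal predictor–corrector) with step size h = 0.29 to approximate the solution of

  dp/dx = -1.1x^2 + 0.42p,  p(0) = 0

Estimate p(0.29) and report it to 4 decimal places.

Heun: k1 = f(x_n, p_n); k2 = f(x_n + h, p_n + h·k1); p_{n+1} = p_n + (h/2)·(k1 + k2).
x=0.000000, p=0.000000:
  k1 = f(0.000000, 0.000000) = 0.000000
  k2 = f(0.290000, 0.000000) = -0.092510
  p ← 0.000000 + (0.29/2)·(0.000000 + (-0.092510)) = -0.013414
p(0.29) ≈ -0.0134

-0.0134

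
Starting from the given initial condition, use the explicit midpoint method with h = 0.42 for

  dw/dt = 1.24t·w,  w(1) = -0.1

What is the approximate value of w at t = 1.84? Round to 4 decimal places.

Midpoint: k1 = f(t_n, w_n); k2 = f(t_n + h/2, w_n + (h/2)·k1); w_{n+1} = w_n + h·k2.
t=1.000000, w=-0.100000:
  k1 = f(1.000000, -0.100000) = -0.124000
  k2 = f(1.210000, -0.126040) = -0.189110
  w ← -0.100000 + 0.42·(-0.189110) = -0.179426
t=1.420000, w=-0.179426:
  k1 = f(1.420000, -0.179426) = -0.315934
  k2 = f(1.630000, -0.245773) = -0.496755
  w ← -0.179426 + 0.42·(-0.496755) = -0.388064
w(1.84) ≈ -0.3881

-0.3881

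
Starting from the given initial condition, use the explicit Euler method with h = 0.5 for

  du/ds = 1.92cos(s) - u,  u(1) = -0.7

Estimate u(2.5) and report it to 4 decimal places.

Euler: u_{n+1} = u_n + h·f(s_n, u_n).
s=1.000000, u=-0.700000: f=1.737380 → u ← -0.700000 + 0.5·1.737380 = 0.168690
s=1.500000, u=0.168690: f=-0.032875 → u ← 0.168690 + 0.5·(-0.032875) = 0.152253
s=2.000000, u=0.152253: f=-0.951255 → u ← 0.152253 + 0.5·(-0.951255) = -0.323375
u(2.5) ≈ -0.3234

-0.3234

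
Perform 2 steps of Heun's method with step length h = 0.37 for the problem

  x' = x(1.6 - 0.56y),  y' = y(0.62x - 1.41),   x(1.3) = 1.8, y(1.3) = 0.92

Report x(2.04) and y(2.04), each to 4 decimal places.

3.9789, 1.1065

Heun on (x,y): k1 = f(t_n, state_n); k2 = f(t_n + h, state_n + h·k1); state_{n+1} = state_n + (h/2)·(k1 + k2).
1.300000: (1.800000, 0.920000)
  k1 = (1.952640, -0.270480)
  predictor → (2.522477, 0.819922)
  k2 = (2.877751, 0.126215)
  → (2.693622, 0.893311)
1.670000: (2.693622, 0.893311)
  k1 = (2.962300, 0.232302)
  predictor → (3.789673, 0.979263)
  k2 = (3.985269, 0.920113)
  → (3.978923, 1.106508)
(x(2.04), y(2.04)) ≈ (3.9789, 1.1065)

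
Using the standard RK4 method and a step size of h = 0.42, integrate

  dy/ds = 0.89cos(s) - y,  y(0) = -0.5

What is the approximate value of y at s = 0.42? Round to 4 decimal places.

-0.0333

RK4: k1 = f(s_n, y_n); k2 = f(s_n + h/2, y_n + (h/2)·k1); k3 = f(s_n + h/2, y_n + (h/2)·k2); k4 = f(s_n + h, y_n + h·k3); y_{n+1} = y_n + (h/6)·(k1 + 2k2 + 2k3 + k4).
s=0.000000, y=-0.500000:
  k1 = f(0.000000, -0.500000) = 1.390000
  k2 = f(0.210000, -0.208100) = 1.078548
  k3 = f(0.210000, -0.273505) = 1.143953
  k4 = f(0.420000, -0.019540) = 0.832189
  y ← -0.500000 + (0.42/6)·(k1 + 2k2 + 2k3 + k4) = -0.033297
y(0.42) ≈ -0.0333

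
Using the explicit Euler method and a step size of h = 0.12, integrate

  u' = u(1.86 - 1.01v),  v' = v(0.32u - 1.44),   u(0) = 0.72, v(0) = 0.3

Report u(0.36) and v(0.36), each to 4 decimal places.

1.2188, 0.1911

Euler on (u,v): u_{n+1} = u_n + h·u', v_{n+1} = v_n + h·v'.
0.000000: (0.720000, 0.300000); f=(1.121040, -0.362880) → (0.854525, 0.256454)
0.120000: (0.854525, 0.256454); f=(1.368078, -0.299167) → (1.018694, 0.220554)
0.240000: (1.018694, 0.220554); f=(1.667847, -0.245701) → (1.218836, 0.191070)
(u(0.36), v(0.36)) ≈ (1.2188, 0.1911)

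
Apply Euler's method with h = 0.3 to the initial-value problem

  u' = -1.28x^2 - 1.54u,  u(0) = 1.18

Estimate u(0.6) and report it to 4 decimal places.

0.3070

Euler: u_{n+1} = u_n + h·f(x_n, u_n).
x=0.000000, u=1.180000: f=-1.817200 → u ← 1.180000 + 0.3·(-1.817200) = 0.634840
x=0.300000, u=0.634840: f=-1.092854 → u ← 0.634840 + 0.3·(-1.092854) = 0.306984
u(0.6) ≈ 0.3070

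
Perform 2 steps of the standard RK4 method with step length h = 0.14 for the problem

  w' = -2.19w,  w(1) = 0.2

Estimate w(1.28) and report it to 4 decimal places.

RK4: k1 = f(t_n, w_n); k2 = f(t_n + h/2, w_n + (h/2)·k1); k3 = f(t_n + h/2, w_n + (h/2)·k2); k4 = f(t_n + h, w_n + h·k3); w_{n+1} = w_n + (h/6)·(k1 + 2k2 + 2k3 + k4).
t=1.000000, w=0.200000:
  k1 = f(1.000000, 0.200000) = -0.438000
  k2 = f(1.070000, 0.169340) = -0.370855
  k3 = f(1.070000, 0.174040) = -0.381148
  k4 = f(1.140000, 0.146639) = -0.321140
  w ← 0.200000 + (0.14/6)·(k1 + 2k2 + 2k3 + k4) = 0.147193
t=1.140000, w=0.147193:
  k1 = f(1.140000, 0.147193) = -0.322353
  k2 = f(1.210000, 0.124629) = -0.272937
  k3 = f(1.210000, 0.128088) = -0.280512
  k4 = f(1.280000, 0.107922) = -0.236348
  w ← 0.147193 + (0.14/6)·(k1 + 2k2 + 2k3 + k4) = 0.108329
w(1.28) ≈ 0.1083

0.1083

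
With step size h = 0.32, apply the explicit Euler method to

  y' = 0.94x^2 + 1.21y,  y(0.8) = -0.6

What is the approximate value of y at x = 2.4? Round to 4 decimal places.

2.4322

Euler: y_{n+1} = y_n + h·f(x_n, y_n).
x=0.800000, y=-0.600000: f=-0.124400 → y ← -0.600000 + 0.32·(-0.124400) = -0.639808
x=1.120000, y=-0.639808: f=0.404968 → y ← -0.639808 + 0.32·0.404968 = -0.510218
x=1.440000, y=-0.510218: f=1.331820 → y ← -0.510218 + 0.32·1.331820 = -0.084036
x=1.760000, y=-0.084036: f=2.810061 → y ← -0.084036 + 0.32·2.810061 = 0.815184
x=2.080000, y=0.815184: f=5.053188 → y ← 0.815184 + 0.32·5.053188 = 2.432204
y(2.4) ≈ 2.4322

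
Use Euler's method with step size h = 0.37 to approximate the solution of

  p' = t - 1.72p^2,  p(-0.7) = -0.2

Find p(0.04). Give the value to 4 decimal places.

Euler: p_{n+1} = p_n + h·f(t_n, p_n).
t=-0.700000, p=-0.200000: f=-0.768800 → p ← -0.200000 + 0.37·(-0.768800) = -0.484456
t=-0.330000, p=-0.484456: f=-0.733680 → p ← -0.484456 + 0.37·(-0.733680) = -0.755918
p(0.04) ≈ -0.7559

-0.7559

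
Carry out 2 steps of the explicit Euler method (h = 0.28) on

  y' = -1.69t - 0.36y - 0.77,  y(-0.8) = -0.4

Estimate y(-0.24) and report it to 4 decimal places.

Euler: y_{n+1} = y_n + h·f(t_n, y_n).
t=-0.800000, y=-0.400000: f=0.726000 → y ← -0.400000 + 0.28·0.726000 = -0.196720
t=-0.520000, y=-0.196720: f=0.179619 → y ← -0.196720 + 0.28·0.179619 = -0.146427
y(-0.24) ≈ -0.1464

-0.1464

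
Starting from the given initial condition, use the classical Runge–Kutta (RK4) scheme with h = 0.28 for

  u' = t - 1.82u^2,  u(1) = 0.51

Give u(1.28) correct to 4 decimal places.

RK4: k1 = f(t_n, u_n); k2 = f(t_n + h/2, u_n + (h/2)·k1); k3 = f(t_n + h/2, u_n + (h/2)·k2); k4 = f(t_n + h, u_n + h·k3); u_{n+1} = u_n + (h/6)·(k1 + 2k2 + 2k3 + k4).
t=1.000000, u=0.510000:
  k1 = f(1.000000, 0.510000) = 0.526618
  k2 = f(1.140000, 0.583727) = 0.519859
  k3 = f(1.140000, 0.582780) = 0.521868
  k4 = f(1.280000, 0.656123) = 0.496495
  u ← 0.510000 + (0.28/6)·(k1 + 2k2 + 2k3 + k4) = 0.654973
u(1.28) ≈ 0.6550

0.6550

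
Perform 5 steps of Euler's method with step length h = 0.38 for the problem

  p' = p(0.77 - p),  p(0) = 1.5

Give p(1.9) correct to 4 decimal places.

0.8228

Euler: p_{n+1} = p_n + h·f(x_n, p_n).
x=0.000000, p=1.500000: f=-1.095000 → p ← 1.500000 + 0.38·(-1.095000) = 1.083900
x=0.380000, p=1.083900: f=-0.340236 → p ← 1.083900 + 0.38·(-0.340236) = 0.954610
x=0.760000, p=0.954610: f=-0.176231 → p ← 0.954610 + 0.38·(-0.176231) = 0.887643
x=1.140000, p=0.887643: f=-0.104425 → p ← 0.887643 + 0.38·(-0.104425) = 0.847961
x=1.520000, p=0.847961: f=-0.066108 → p ← 0.847961 + 0.38·(-0.066108) = 0.822840
p(1.9) ≈ 0.8228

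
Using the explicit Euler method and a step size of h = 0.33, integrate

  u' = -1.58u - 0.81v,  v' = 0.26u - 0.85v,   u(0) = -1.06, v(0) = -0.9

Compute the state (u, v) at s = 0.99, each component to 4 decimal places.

0.1815, -0.3928

Euler on (u,v): u_{n+1} = u_n + h·u', v_{n+1} = v_n + h·v'.
0.000000: (-1.060000, -0.900000); f=(2.403800, 0.489400) → (-0.266746, -0.738498)
0.330000: (-0.266746, -0.738498); f=(1.019642, 0.558369) → (0.069736, -0.554236)
0.660000: (0.069736, -0.554236); f=(0.338749, 0.489232) → (0.181523, -0.392790)
(u(0.99), v(0.99)) ≈ (0.1815, -0.3928)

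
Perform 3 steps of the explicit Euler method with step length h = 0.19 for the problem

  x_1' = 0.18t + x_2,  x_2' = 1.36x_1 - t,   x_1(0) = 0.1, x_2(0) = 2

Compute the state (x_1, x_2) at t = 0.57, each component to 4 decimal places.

Euler on (x_1,x_2): x_1_{n+1} = x_1_n + h·x_1', x_2_{n+1} = x_2_n + h·x_2'.
0.000000: (0.100000, 2.000000); f=(2.000000, 0.136000) → (0.480000, 2.025840)
0.190000: (0.480000, 2.025840); f=(2.060040, 0.462800) → (0.871408, 2.113772)
0.380000: (0.871408, 2.113772); f=(2.182172, 0.805114) → (1.286020, 2.266744)
(x_1(0.57), x_2(0.57)) ≈ (1.2860, 2.2667)

1.2860, 2.2667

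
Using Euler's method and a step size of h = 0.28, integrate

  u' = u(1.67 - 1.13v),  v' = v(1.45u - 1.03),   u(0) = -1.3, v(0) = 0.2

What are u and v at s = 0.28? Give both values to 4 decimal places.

-1.8256, 0.0368

Euler on (u,v): u_{n+1} = u_n + h·u', v_{n+1} = v_n + h·v'.
0.000000: (-1.300000, 0.200000); f=(-1.877200, -0.583000) → (-1.825616, 0.036760)
(u(0.28), v(0.28)) ≈ (-1.8256, 0.0368)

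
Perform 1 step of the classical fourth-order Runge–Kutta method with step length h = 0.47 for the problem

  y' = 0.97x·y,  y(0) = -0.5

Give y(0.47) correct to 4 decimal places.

-0.5565

RK4: k1 = f(x_n, y_n); k2 = f(x_n + h/2, y_n + (h/2)·k1); k3 = f(x_n + h/2, y_n + (h/2)·k2); k4 = f(x_n + h, y_n + h·k3); y_{n+1} = y_n + (h/6)·(k1 + 2k2 + 2k3 + k4).
x=0.000000, y=-0.500000:
  k1 = f(0.000000, -0.500000) = 0.000000
  k2 = f(0.235000, -0.500000) = -0.113975
  k3 = f(0.235000, -0.526784) = -0.120080
  k4 = f(0.470000, -0.556438) = -0.253680
  y ← -0.500000 + (0.47/6)·(k1 + 2k2 + 2k3 + k4) = -0.556540
y(0.47) ≈ -0.5565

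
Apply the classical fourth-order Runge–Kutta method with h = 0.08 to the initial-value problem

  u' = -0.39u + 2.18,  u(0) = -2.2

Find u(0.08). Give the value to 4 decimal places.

-1.9607

RK4: k1 = f(x_n, u_n); k2 = f(x_n + h/2, u_n + (h/2)·k1); k3 = f(x_n + h/2, u_n + (h/2)·k2); k4 = f(x_n + h, u_n + h·k3); u_{n+1} = u_n + (h/6)·(k1 + 2k2 + 2k3 + k4).
x=0.000000, u=-2.200000:
  k1 = f(0.000000, -2.200000) = 3.038000
  k2 = f(0.040000, -2.078480) = 2.990607
  k3 = f(0.040000, -2.080376) = 2.991347
  k4 = f(0.080000, -1.960692) = 2.944670
  u ← -2.200000 + (0.08/6)·(k1 + 2k2 + 2k3 + k4) = -1.960712
u(0.08) ≈ -1.9607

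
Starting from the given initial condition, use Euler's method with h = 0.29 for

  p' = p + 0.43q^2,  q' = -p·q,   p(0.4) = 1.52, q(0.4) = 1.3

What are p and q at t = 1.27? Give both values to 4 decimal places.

3.7077, 0.0454

Euler on (p,q): p_{n+1} = p_n + h·p', q_{n+1} = q_n + h·q'.
0.400000: (1.520000, 1.300000); f=(2.246700, -1.976000) → (2.171543, 0.726960)
0.690000: (2.171543, 0.726960); f=(2.398785, -1.578625) → (2.867191, 0.269159)
0.980000: (2.867191, 0.269159); f=(2.898343, -0.771730) → (3.707710, 0.045357)
(p(1.27), q(1.27)) ≈ (3.7077, 0.0454)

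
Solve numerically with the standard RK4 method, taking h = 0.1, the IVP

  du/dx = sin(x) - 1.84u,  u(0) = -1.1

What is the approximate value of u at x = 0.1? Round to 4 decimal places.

-0.9104

RK4: k1 = f(x_n, u_n); k2 = f(x_n + h/2, u_n + (h/2)·k1); k3 = f(x_n + h/2, u_n + (h/2)·k2); k4 = f(x_n + h, u_n + h·k3); u_{n+1} = u_n + (h/6)·(k1 + 2k2 + 2k3 + k4).
x=0.000000, u=-1.100000:
  k1 = f(0.000000, -1.100000) = 2.024000
  k2 = f(0.050000, -0.998800) = 1.887771
  k3 = f(0.050000, -1.005611) = 1.900304
  k4 = f(0.100000, -0.909970) = 1.774177
  u ← -1.100000 + (0.1/6)·(k1 + 2k2 + 2k3 + k4) = -0.910428
u(0.1) ≈ -0.9104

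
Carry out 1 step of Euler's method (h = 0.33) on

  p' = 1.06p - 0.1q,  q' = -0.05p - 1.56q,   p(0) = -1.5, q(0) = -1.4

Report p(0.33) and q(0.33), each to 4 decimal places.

Euler on (p,q): p_{n+1} = p_n + h·p', q_{n+1} = q_n + h·q'.
0.000000: (-1.500000, -1.400000); f=(-1.450000, 2.259000) → (-1.978500, -0.654530)
(p(0.33), q(0.33)) ≈ (-1.9785, -0.6545)

-1.9785, -0.6545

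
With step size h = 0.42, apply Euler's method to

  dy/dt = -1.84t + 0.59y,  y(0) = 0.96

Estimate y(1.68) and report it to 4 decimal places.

Euler: y_{n+1} = y_n + h·f(t_n, y_n).
t=0.000000, y=0.960000: f=0.566400 → y ← 0.960000 + 0.42·0.566400 = 1.197888
t=0.420000, y=1.197888: f=-0.066046 → y ← 1.197888 + 0.42·(-0.066046) = 1.170149
t=0.840000, y=1.170149: f=-0.855212 → y ← 1.170149 + 0.42·(-0.855212) = 0.810959
t=1.260000, y=0.810959: f=-1.839934 → y ← 0.810959 + 0.42·(-1.839934) = 0.038187
y(1.68) ≈ 0.0382

0.0382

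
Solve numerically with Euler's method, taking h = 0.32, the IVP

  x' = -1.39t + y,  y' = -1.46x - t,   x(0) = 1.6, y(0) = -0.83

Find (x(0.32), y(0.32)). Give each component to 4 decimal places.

1.3344, -1.5775

Euler on (x,y): x_{n+1} = x_n + h·x', y_{n+1} = y_n + h·y'.
0.000000: (1.600000, -0.830000); f=(-0.830000, -2.336000) → (1.334400, -1.577520)
(x(0.32), y(0.32)) ≈ (1.3344, -1.5775)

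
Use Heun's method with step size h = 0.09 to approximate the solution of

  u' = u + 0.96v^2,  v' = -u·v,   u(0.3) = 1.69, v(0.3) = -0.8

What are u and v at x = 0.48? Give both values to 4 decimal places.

2.1132, -0.5694

Heun on (u,v): k1 = f(x_n, state_n); k2 = f(x_n + h, state_n + h·k1); state_{n+1} = state_n + (h/2)·(k1 + k2).
0.300000: (1.690000, -0.800000)
  k1 = (2.304400, 1.352000)
  predictor → (1.897396, -0.678320)
  k2 = (2.339109, 1.287042)
  → (1.898958, -0.681243)
0.390000: (1.898958, -0.681243)
  k1 = (2.344486, 1.293652)
  predictor → (2.109962, -0.564814)
  k2 = (2.416216, 1.191737)
  → (2.113190, -0.569401)
(u(0.48), v(0.48)) ≈ (2.1132, -0.5694)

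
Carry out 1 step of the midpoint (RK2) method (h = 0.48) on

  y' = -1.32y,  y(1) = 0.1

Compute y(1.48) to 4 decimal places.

Midpoint: k1 = f(t_n, y_n); k2 = f(t_n + h/2, y_n + (h/2)·k1); y_{n+1} = y_n + h·k2.
t=1.000000, y=0.100000:
  k1 = f(1.000000, 0.100000) = -0.132000
  k2 = f(1.240000, 0.068320) = -0.090182
  y ← 0.100000 + 0.48·(-0.090182) = 0.056712
y(1.48) ≈ 0.0567

0.0567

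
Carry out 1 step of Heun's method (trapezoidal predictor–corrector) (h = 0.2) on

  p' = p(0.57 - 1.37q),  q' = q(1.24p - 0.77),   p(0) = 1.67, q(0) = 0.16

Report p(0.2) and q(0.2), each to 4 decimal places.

1.7811, 0.2100

Heun on (p,q): k1 = f(t_n, state_n); k2 = f(t_n + h, state_n + h·k1); state_{n+1} = state_n + (h/2)·(k1 + k2).
0.000000: (1.670000, 0.160000)
  k1 = (0.585836, 0.208128)
  predictor → (1.787167, 0.201626)
  k2 = (0.525021, 0.291568)
  → (1.781086, 0.209970)
(p(0.2), q(0.2)) ≈ (1.7811, 0.2100)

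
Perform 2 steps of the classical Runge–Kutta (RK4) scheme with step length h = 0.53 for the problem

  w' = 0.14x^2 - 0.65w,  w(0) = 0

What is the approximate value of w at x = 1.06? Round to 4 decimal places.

0.0472

RK4: k1 = f(x_n, w_n); k2 = f(x_n + h/2, w_n + (h/2)·k1); k3 = f(x_n + h/2, w_n + (h/2)·k2); k4 = f(x_n + h, w_n + h·k3); w_{n+1} = w_n + (h/6)·(k1 + 2k2 + 2k3 + k4).
x=0.000000, w=0.000000:
  k1 = f(0.000000, 0.000000) = 0.000000
  k2 = f(0.265000, 0.000000) = 0.009832
  k3 = f(0.265000, 0.002605) = 0.008138
  k4 = f(0.530000, 0.004313) = 0.036522
  w ← 0.000000 + (0.53/6)·(k1 + 2k2 + 2k3 + k4) = 0.006401
x=0.530000, w=0.006401:
  k1 = f(0.530000, 0.006401) = 0.035166
  k2 = f(0.795000, 0.015720) = 0.078266
  k3 = f(0.795000, 0.027141) = 0.070842
  k4 = f(1.060000, 0.043947) = 0.128739
  w ← 0.006401 + (0.53/6)·(k1 + 2k2 + 2k3 + k4) = 0.047221
w(1.06) ≈ 0.0472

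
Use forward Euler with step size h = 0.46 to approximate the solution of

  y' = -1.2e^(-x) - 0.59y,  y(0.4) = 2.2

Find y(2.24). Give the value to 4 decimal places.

0.1523

Euler: y_{n+1} = y_n + h·f(x_n, y_n).
x=0.400000, y=2.200000: f=-2.102384 → y ← 2.200000 + 0.46·(-2.102384) = 1.232903
x=0.860000, y=1.232903: f=-1.235207 → y ← 1.232903 + 0.46·(-1.235207) = 0.664708
x=1.320000, y=0.664708: f=-0.712740 → y ← 0.664708 + 0.46·(-0.712740) = 0.336847
x=1.780000, y=0.336847: f=-0.401106 → y ← 0.336847 + 0.46·(-0.401106) = 0.152339
y(2.24) ≈ 0.1523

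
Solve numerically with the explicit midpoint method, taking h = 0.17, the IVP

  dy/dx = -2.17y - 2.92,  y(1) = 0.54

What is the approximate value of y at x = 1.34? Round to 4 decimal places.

Midpoint: k1 = f(x_n, y_n); k2 = f(x_n + h/2, y_n + (h/2)·k1); y_{n+1} = y_n + h·k2.
x=1.000000, y=0.540000:
  k1 = f(1.000000, 0.540000) = -4.091800
  k2 = f(1.085000, 0.192197) = -3.337067
  y ← 0.540000 + 0.17·(-3.337067) = -0.027301
x=1.170000, y=-0.027301:
  k1 = f(1.170000, -0.027301) = -2.860756
  k2 = f(1.255000, -0.270466) = -2.333089
  y ← -0.027301 + 0.17·(-2.333089) = -0.423927
y(1.34) ≈ -0.4239

-0.4239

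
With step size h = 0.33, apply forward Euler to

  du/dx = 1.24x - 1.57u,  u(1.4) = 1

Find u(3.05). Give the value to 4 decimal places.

Euler: u_{n+1} = u_n + h·f(x_n, u_n).
x=1.400000, u=1.000000: f=0.166000 → u ← 1.000000 + 0.33·0.166000 = 1.054780
x=1.730000, u=1.054780: f=0.489195 → u ← 1.054780 + 0.33·0.489195 = 1.216214
x=2.060000, u=1.216214: f=0.644943 → u ← 1.216214 + 0.33·0.644943 = 1.429046
x=2.390000, u=1.429046: f=0.719998 → u ← 1.429046 + 0.33·0.719998 = 1.666645
x=2.720000, u=1.666645: f=0.756167 → u ← 1.666645 + 0.33·0.756167 = 1.916180
u(3.05) ≈ 1.9162

1.9162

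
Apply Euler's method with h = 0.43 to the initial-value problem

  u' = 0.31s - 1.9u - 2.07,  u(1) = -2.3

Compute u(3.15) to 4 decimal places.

-0.6617

Euler: u_{n+1} = u_n + h·f(s_n, u_n).
s=1.000000, u=-2.300000: f=2.610000 → u ← -2.300000 + 0.43·2.610000 = -1.177700
s=1.430000, u=-1.177700: f=0.610930 → u ← -1.177700 + 0.43·0.610930 = -0.915000
s=1.860000, u=-0.915000: f=0.245100 → u ← -0.915000 + 0.43·0.245100 = -0.809607
s=2.290000, u=-0.809607: f=0.178153 → u ← -0.809607 + 0.43·0.178153 = -0.733001
s=2.720000, u=-0.733001: f=0.165902 → u ← -0.733001 + 0.43·0.165902 = -0.661663
u(3.15) ≈ -0.6617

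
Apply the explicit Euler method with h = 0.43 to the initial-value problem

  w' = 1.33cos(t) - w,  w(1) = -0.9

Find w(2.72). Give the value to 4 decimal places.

Euler: w_{n+1} = w_n + h·f(t_n, w_n).
t=1.000000, w=-0.900000: f=1.618602 → w ← -0.900000 + 0.43·1.618602 = -0.204001
t=1.430000, w=-0.204001: f=0.390642 → w ← -0.204001 + 0.43·0.390642 = -0.036025
t=1.860000, w=-0.036025: f=-0.343276 → w ← -0.036025 + 0.43·(-0.343276) = -0.183634
t=2.290000, w=-0.183634: f=-0.692551 → w ← -0.183634 + 0.43·(-0.692551) = -0.481431
w(2.72) ≈ -0.4814

-0.4814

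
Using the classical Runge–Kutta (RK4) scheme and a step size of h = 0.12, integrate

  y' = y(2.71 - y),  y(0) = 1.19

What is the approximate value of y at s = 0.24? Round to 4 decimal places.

RK4: k1 = f(s_n, y_n); k2 = f(s_n + h/2, y_n + (h/2)·k1); k3 = f(s_n + h/2, y_n + (h/2)·k2); k4 = f(s_n + h, y_n + h·k3); y_{n+1} = y_n + (h/6)·(k1 + 2k2 + 2k3 + k4).
s=0.000000, y=1.190000:
  k1 = f(0.000000, 1.190000) = 1.808800
  k2 = f(0.060000, 1.298528) = 1.832836
  k3 = f(0.060000, 1.299970) = 1.832997
  k4 = f(0.120000, 1.409960) = 1.833004
  y ← 1.190000 + (0.12/6)·(k1 + 2k2 + 2k3 + k4) = 1.409469
s=0.120000, y=1.409469:
  k1 = f(0.120000, 1.409469) = 1.833058
  k2 = f(0.180000, 1.519453) = 1.808980
  k3 = f(0.180000, 1.518008) = 1.809453
  k4 = f(0.240000, 1.626604) = 1.762256
  y ← 1.409469 + (0.12/6)·(k1 + 2k2 + 2k3 + k4) = 1.626113
y(0.24) ≈ 1.6261

1.6261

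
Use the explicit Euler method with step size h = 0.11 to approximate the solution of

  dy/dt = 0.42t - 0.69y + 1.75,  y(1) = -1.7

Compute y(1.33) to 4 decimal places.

Euler: y_{n+1} = y_n + h·f(t_n, y_n).
t=1.000000, y=-1.700000: f=3.343000 → y ← -1.700000 + 0.11·3.343000 = -1.332270
t=1.110000, y=-1.332270: f=3.135466 → y ← -1.332270 + 0.11·3.135466 = -0.987369
t=1.220000, y=-0.987369: f=2.943684 → y ← -0.987369 + 0.11·2.943684 = -0.663563
y(1.33) ≈ -0.6636

-0.6636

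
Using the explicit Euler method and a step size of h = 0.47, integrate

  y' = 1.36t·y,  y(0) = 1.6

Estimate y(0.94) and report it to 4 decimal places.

Euler: y_{n+1} = y_n + h·f(t_n, y_n).
t=0.000000, y=1.600000: f=0.000000 → y ← 1.600000 + 0.47·0.000000 = 1.600000
t=0.470000, y=1.600000: f=1.022720 → y ← 1.600000 + 0.47·1.022720 = 2.080678
y(0.94) ≈ 2.0807

2.0807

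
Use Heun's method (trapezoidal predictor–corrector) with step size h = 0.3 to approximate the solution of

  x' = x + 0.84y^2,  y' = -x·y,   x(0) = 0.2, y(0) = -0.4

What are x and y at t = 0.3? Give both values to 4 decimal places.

0.3130, -0.3711

Heun on (x,y): k1 = f(t_n, state_n); k2 = f(t_n + h, state_n + h·k1); state_{n+1} = state_n + (h/2)·(k1 + k2).
0.000000: (0.200000, -0.400000)
  k1 = (0.334400, 0.080000)
  predictor → (0.300320, -0.376000)
  k2 = (0.419076, 0.112920)
  → (0.313021, -0.371062)
(x(0.3), y(0.3)) ≈ (0.3130, -0.3711)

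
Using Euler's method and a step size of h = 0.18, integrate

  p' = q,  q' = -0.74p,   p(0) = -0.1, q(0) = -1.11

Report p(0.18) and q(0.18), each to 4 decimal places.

-0.2998, -1.0967

Euler on (p,q): p_{n+1} = p_n + h·p', q_{n+1} = q_n + h·q'.
0.000000: (-0.100000, -1.110000); f=(-1.110000, 0.074000) → (-0.299800, -1.096680)
(p(0.18), q(0.18)) ≈ (-0.2998, -1.0967)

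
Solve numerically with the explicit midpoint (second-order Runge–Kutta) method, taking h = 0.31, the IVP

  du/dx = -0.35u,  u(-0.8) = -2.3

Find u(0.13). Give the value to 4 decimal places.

-1.6621

Midpoint: k1 = f(x_n, u_n); k2 = f(x_n + h/2, u_n + (h/2)·k1); u_{n+1} = u_n + h·k2.
x=-0.800000, u=-2.300000:
  k1 = f(-0.800000, -2.300000) = 0.805000
  k2 = f(-0.645000, -2.175225) = 0.761329
  u ← -2.300000 + 0.31·0.761329 = -2.063988
x=-0.490000, u=-2.063988:
  k1 = f(-0.490000, -2.063988) = 0.722396
  k2 = f(-0.335000, -1.952017) = 0.683206
  u ← -2.063988 + 0.31·0.683206 = -1.852194
x=-0.180000, u=-1.852194:
  k1 = f(-0.180000, -1.852194) = 0.648268
  k2 = f(-0.025000, -1.751713) = 0.613099
  u ← -1.852194 + 0.31·0.613099 = -1.662133
u(0.13) ≈ -1.6621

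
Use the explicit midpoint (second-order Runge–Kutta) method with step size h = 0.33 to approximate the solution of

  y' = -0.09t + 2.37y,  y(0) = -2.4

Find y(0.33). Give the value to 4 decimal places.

-5.0160

Midpoint: k1 = f(t_n, y_n); k2 = f(t_n + h/2, y_n + (h/2)·k1); y_{n+1} = y_n + h·k2.
t=0.000000, y=-2.400000:
  k1 = f(0.000000, -2.400000) = -5.688000
  k2 = f(0.165000, -3.338520) = -7.927142
  y ← -2.400000 + 0.33·(-7.927142) = -5.015957
y(0.33) ≈ -5.0160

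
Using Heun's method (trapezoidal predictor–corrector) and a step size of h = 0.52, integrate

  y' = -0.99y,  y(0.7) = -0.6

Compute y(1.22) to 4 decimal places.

-0.3706

Heun: k1 = f(s_n, y_n); k2 = f(s_n + h, y_n + h·k1); y_{n+1} = y_n + (h/2)·(k1 + k2).
s=0.700000, y=-0.600000:
  k1 = f(0.700000, -0.600000) = 0.594000
  k2 = f(1.220000, -0.291120) = 0.288209
  y ← -0.600000 + (0.52/2)·(0.594000 + 0.288209) = -0.370626
y(1.22) ≈ -0.3706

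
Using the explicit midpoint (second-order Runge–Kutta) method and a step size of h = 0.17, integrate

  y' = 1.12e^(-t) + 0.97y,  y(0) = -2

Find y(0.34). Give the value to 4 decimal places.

Midpoint: k1 = f(t_n, y_n); k2 = f(t_n + h/2, y_n + (h/2)·k1); y_{n+1} = y_n + h·k2.
t=0.000000, y=-2.000000:
  k1 = f(0.000000, -2.000000) = -0.820000
  k2 = f(0.085000, -2.069700) = -0.978875
  y ← -2.000000 + 0.17·(-0.978875) = -2.166409
t=0.170000, y=-2.166409:
  k1 = f(0.170000, -2.166409) = -1.156512
  k2 = f(0.255000, -2.264712) = -1.328864
  y ← -2.166409 + 0.17·(-1.328864) = -2.392316
y(0.34) ≈ -2.3923

-2.3923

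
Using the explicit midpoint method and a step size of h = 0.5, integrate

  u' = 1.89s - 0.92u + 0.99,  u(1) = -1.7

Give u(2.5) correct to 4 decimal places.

Midpoint: k1 = f(s_n, u_n); k2 = f(s_n + h/2, u_n + (h/2)·k1); u_{n+1} = u_n + h·k2.
s=1.000000, u=-1.700000:
  k1 = f(1.000000, -1.700000) = 4.444000
  k2 = f(1.250000, -0.589000) = 3.894380
  u ← -1.700000 + 0.5·3.894380 = 0.247190
s=1.500000, u=0.247190:
  k1 = f(1.500000, 0.247190) = 3.597585
  k2 = f(1.750000, 1.146586) = 3.242641
  u ← 0.247190 + 0.5·3.242641 = 1.868510
s=2.000000, u=1.868510:
  k1 = f(2.000000, 1.868510) = 3.050971
  k2 = f(2.250000, 2.631253) = 2.821747
  u ← 1.868510 + 0.5·2.821747 = 3.279384
u(2.5) ≈ 3.2794

3.2794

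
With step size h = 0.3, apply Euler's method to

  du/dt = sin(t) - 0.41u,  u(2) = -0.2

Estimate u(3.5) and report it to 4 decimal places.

Euler: u_{n+1} = u_n + h·f(t_n, u_n).
t=2.000000, u=-0.200000: f=0.991297 → u ← -0.200000 + 0.3·0.991297 = 0.097389
t=2.300000, u=0.097389: f=0.705776 → u ← 0.097389 + 0.3·0.705776 = 0.309122
t=2.600000, u=0.309122: f=0.388761 → u ← 0.309122 + 0.3·0.388761 = 0.425750
t=2.900000, u=0.425750: f=0.064692 → u ← 0.425750 + 0.3·0.064692 = 0.445158
t=3.200000, u=0.445158: f=-0.240889 → u ← 0.445158 + 0.3·(-0.240889) = 0.372891
u(3.5) ≈ 0.3729

0.3729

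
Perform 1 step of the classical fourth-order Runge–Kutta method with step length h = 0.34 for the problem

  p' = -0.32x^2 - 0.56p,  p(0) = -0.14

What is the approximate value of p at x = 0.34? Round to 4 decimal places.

RK4: k1 = f(x_n, p_n); k2 = f(x_n + h/2, p_n + (h/2)·k1); k3 = f(x_n + h/2, p_n + (h/2)·k2); k4 = f(x_n + h, p_n + h·k3); p_{n+1} = p_n + (h/6)·(k1 + 2k2 + 2k3 + k4).
x=0.000000, p=-0.140000:
  k1 = f(0.000000, -0.140000) = 0.078400
  k2 = f(0.170000, -0.126672) = 0.061688
  k3 = f(0.170000, -0.129513) = 0.063279
  k4 = f(0.340000, -0.118485) = 0.029360
  p ← -0.140000 + (0.34/6)·(k1 + 2k2 + 2k3 + k4) = -0.119731
p(0.34) ≈ -0.1197

-0.1197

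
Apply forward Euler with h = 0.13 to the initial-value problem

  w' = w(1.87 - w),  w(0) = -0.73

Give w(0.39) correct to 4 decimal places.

-1.8963

Euler: w_{n+1} = w_n + h·f(x_n, w_n).
x=0.000000, w=-0.730000: f=-1.898000 → w ← -0.730000 + 0.13·(-1.898000) = -0.976740
x=0.130000, w=-0.976740: f=-2.780525 → w ← -0.976740 + 0.13·(-2.780525) = -1.338208
x=0.260000, w=-1.338208: f=-4.293251 → w ← -1.338208 + 0.13·(-4.293251) = -1.896331
w(0.39) ≈ -1.8963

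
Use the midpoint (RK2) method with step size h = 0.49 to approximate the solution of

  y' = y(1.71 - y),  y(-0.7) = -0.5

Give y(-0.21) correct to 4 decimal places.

Midpoint: k1 = f(x_n, y_n); k2 = f(x_n + h/2, y_n + (h/2)·k1); y_{n+1} = y_n + h·k2.
x=-0.700000, y=-0.500000:
  k1 = f(-0.700000, -0.500000) = -1.105000
  k2 = f(-0.455000, -0.770725) = -1.911957
  y ← -0.500000 + 0.49·(-1.911957) = -1.436859
y(-0.21) ≈ -1.4369

-1.4369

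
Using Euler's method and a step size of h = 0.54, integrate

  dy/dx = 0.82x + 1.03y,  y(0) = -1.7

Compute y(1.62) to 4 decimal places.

-5.5565

Euler: y_{n+1} = y_n + h·f(x_n, y_n).
x=0.000000, y=-1.700000: f=-1.751000 → y ← -1.700000 + 0.54·(-1.751000) = -2.645540
x=0.540000, y=-2.645540: f=-2.282106 → y ← -2.645540 + 0.54·(-2.282106) = -3.877877
x=1.080000, y=-3.877877: f=-3.108614 → y ← -3.877877 + 0.54·(-3.108614) = -5.556529
y(1.62) ≈ -5.5565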